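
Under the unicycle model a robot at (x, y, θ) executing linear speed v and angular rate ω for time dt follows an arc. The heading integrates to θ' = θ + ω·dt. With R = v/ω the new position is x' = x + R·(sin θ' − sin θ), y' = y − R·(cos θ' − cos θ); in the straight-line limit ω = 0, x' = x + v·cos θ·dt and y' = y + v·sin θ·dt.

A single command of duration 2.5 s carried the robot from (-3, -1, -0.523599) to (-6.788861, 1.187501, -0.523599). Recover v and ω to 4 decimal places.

v = -1.7500, ω = 0.0000

Δθ = -0.523599 − -0.523599 = 0.000000
ω = Δθ/dt = 0.000000/2.5 = 0.0000
ω = 0 → v = (Δx·cos θ + Δy·sin θ)/dt = -1.7500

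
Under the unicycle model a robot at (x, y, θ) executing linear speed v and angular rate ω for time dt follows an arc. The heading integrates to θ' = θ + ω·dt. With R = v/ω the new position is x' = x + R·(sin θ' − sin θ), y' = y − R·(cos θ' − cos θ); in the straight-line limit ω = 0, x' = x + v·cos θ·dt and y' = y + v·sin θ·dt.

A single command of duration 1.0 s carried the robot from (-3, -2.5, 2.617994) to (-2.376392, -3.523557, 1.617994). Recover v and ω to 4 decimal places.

Δθ = 1.617994 − 2.617994 = -1.000000
ω = Δθ/dt = -1.000000/1.0 = -1.0000
R = −Δy/(cos θ' − cos θ) = 1.2500
v = R·ω = 1.2500·-1.0000 = -1.2500

v = -1.2500, ω = -1.0000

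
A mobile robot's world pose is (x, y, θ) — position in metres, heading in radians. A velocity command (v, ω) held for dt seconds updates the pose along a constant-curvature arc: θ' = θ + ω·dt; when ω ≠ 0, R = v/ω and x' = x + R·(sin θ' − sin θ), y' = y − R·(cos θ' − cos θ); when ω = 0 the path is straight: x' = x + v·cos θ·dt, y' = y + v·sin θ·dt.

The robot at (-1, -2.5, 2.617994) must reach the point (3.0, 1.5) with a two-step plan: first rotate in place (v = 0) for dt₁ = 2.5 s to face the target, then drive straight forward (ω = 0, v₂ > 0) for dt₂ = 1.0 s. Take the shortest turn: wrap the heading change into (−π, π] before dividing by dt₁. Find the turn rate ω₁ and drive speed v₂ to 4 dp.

ω₁ = -0.7330, v₂ = 5.6569

heading to target = atan2(1.5−-2.5, 3−-1) = 0.7854
Δθ = wrap(0.7854 − 2.6180) = -1.8326; ω₁ = Δθ/dt₁ = -0.7330
distance = √((3−-1)² + (1.5−-2.5)²) = 5.6569; v₂ = distance/dt₂ = 5.6569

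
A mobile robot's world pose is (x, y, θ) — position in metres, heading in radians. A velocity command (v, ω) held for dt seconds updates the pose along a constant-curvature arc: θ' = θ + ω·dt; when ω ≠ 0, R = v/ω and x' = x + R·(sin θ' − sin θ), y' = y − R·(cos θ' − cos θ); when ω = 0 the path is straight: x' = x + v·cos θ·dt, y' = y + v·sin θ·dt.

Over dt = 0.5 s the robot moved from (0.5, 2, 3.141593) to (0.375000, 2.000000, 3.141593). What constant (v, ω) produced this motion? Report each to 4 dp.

Δθ = 3.141593 − 3.141593 = 0.000000
ω = Δθ/dt = 0.000000/0.5 = 0.0000
ω = 0 → v = (Δx·cos θ + Δy·sin θ)/dt = 0.2500

v = 0.2500, ω = 0.0000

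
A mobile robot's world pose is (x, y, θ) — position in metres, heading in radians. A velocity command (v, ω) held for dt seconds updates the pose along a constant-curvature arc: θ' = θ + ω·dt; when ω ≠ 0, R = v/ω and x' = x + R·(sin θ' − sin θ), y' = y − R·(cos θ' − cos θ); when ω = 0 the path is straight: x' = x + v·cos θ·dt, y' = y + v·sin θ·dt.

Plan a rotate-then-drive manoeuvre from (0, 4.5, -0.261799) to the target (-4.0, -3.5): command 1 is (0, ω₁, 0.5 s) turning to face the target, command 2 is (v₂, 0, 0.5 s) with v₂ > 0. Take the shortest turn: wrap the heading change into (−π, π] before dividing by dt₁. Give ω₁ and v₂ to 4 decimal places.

heading to target = atan2(-3.5−4.5, -4−0) = -2.0344
Δθ = wrap(-2.0344 − -0.2618) = -1.7726; ω₁ = Δθ/dt₁ = -3.5453
distance = √((-4−0)² + (-3.5−4.5)²) = 8.9443; v₂ = distance/dt₂ = 17.8885

ω₁ = -3.5453, v₂ = 17.8885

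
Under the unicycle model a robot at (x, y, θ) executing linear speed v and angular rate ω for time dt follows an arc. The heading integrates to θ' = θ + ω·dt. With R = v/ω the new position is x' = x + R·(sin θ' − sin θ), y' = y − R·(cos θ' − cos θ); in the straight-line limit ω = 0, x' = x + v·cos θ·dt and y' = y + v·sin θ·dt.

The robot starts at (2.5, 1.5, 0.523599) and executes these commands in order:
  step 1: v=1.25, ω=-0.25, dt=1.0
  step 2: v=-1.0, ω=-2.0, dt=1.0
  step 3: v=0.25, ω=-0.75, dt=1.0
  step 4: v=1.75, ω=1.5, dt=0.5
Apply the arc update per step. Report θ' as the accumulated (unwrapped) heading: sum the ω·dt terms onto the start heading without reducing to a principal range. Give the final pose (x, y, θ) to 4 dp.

(2.4639, 1.5951, -1.7264)

step 1: θ'=0.2736 (R=-5.0000) → pose (3.6490, 1.9839, 0.2736)
step 2: θ'=-1.7264 (R=0.5000) → pose (3.0200, 2.5428, -1.7264)
step 3: θ'=-2.4764 (R=-0.3333) → pose (2.8964, 2.3322, -2.4764)
step 4: θ'=-1.7264 (R=1.1667) → pose (2.4639, 1.5951, -1.7264)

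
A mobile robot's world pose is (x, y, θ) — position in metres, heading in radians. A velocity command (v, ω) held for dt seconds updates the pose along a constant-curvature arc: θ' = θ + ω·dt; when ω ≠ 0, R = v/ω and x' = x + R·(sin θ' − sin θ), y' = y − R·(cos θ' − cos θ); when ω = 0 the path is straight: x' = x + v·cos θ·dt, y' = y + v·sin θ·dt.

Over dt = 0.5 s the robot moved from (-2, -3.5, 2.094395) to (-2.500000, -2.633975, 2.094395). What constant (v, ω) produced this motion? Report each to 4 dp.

v = 2.0000, ω = 0.0000

Δθ = 2.094395 − 2.094395 = 0.000000
ω = Δθ/dt = 0.000000/0.5 = 0.0000
ω = 0 → v = (Δx·cos θ + Δy·sin θ)/dt = 2.0000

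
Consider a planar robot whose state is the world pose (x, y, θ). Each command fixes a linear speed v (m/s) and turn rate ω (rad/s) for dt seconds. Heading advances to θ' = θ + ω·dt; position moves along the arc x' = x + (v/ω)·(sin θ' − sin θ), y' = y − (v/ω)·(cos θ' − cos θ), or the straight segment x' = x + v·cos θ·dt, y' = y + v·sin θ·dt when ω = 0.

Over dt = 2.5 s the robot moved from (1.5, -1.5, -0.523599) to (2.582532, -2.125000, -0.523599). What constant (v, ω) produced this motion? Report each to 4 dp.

v = 0.5000, ω = 0.0000

Δθ = -0.523599 − -0.523599 = 0.000000
ω = Δθ/dt = 0.000000/2.5 = 0.0000
ω = 0 → v = (Δx·cos θ + Δy·sin θ)/dt = 0.5000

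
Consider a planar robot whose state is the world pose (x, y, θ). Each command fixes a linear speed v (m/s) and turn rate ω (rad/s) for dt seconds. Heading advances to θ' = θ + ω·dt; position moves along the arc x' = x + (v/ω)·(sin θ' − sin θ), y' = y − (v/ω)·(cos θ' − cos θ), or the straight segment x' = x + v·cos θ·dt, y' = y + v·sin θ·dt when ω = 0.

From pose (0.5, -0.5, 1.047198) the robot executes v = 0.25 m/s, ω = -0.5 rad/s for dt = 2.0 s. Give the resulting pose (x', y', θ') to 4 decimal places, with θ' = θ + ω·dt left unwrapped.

(0.9094, -0.2506, 0.0472)

θ' = 1.0472 + -0.5·2.0 = 0.0472
R = v/ω = 0.25/-0.5 = -0.5000
x' = 0.5 + -0.5000·(sin 0.0472 − sin 1.0472) = 0.9094
y' = -0.5 − -0.5000·(cos 0.0472 − cos 1.0472) = -0.2506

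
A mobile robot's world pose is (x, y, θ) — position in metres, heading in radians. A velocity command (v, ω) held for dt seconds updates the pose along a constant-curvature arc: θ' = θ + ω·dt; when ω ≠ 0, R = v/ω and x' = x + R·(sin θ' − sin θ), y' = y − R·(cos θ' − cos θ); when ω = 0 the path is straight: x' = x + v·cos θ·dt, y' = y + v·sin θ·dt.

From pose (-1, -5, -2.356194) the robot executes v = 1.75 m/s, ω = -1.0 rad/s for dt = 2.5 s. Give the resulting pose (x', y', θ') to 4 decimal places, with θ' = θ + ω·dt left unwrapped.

(-3.9694, -3.5118, -4.8562)

θ' = -2.3562 + -1.0·2.5 = -4.8562
R = v/ω = 1.75/-1.0 = -1.7500
x' = -1 + -1.7500·(sin -4.8562 − sin -2.3562) = -3.9694
y' = -5 − -1.7500·(cos -4.8562 − cos -2.3562) = -3.5118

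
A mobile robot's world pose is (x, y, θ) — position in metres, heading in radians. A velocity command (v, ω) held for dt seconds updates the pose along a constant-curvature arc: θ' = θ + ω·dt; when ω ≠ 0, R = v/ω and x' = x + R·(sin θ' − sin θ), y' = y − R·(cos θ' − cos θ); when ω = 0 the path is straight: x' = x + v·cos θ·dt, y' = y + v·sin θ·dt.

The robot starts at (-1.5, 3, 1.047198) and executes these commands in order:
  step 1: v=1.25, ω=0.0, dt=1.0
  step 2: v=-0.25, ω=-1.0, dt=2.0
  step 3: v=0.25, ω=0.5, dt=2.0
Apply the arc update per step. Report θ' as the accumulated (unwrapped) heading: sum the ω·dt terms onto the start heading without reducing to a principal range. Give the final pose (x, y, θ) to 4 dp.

step 1: θ'=1.0472 (straight) → pose (-0.8750, 4.0825, 1.0472)
step 2: θ'=-0.9528 (R=0.2500) → pose (-1.2953, 4.0627, -0.9528)
step 3: θ'=0.0472 (R=0.5000) → pose (-0.8642, 3.8529, 0.0472)

(-0.8642, 3.8529, 0.0472)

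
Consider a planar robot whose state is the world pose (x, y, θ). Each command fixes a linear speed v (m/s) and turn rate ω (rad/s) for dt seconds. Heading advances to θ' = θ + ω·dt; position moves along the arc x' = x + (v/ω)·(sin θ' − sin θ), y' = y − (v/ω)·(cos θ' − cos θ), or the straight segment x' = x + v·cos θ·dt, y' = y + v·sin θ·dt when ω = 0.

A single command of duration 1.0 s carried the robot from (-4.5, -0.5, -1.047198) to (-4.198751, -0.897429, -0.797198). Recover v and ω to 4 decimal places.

v = 0.5000, ω = 0.2500

Δθ = -0.797198 − -1.047198 = 0.250000
ω = Δθ/dt = 0.250000/1.0 = 0.2500
R = −Δy/(cos θ' − cos θ) = 2.0000
v = R·ω = 2.0000·0.2500 = 0.5000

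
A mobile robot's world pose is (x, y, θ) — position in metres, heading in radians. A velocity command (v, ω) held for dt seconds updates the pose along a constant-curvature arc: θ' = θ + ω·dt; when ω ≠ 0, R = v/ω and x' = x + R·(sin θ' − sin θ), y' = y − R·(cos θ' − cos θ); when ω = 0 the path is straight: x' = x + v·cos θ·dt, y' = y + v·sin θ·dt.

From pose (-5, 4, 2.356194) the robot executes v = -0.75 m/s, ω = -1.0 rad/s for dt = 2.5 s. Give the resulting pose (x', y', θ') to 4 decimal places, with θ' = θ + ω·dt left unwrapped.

(-5.6378, 2.7274, -0.1438)

θ' = 2.3562 + -1.0·2.5 = -0.1438
R = v/ω = -0.75/-1.0 = 0.7500
x' = -5 + 0.7500·(sin -0.1438 − sin 2.3562) = -5.6378
y' = 4 − 0.7500·(cos -0.1438 − cos 2.3562) = 2.7274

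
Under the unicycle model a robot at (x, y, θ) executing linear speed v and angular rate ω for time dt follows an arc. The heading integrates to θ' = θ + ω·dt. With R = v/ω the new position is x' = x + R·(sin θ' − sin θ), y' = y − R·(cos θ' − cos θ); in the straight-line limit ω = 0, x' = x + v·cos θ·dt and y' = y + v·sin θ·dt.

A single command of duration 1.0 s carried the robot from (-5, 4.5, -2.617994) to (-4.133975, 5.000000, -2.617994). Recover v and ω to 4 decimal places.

v = -1.0000, ω = 0.0000

Δθ = -2.617994 − -2.617994 = 0.000000
ω = Δθ/dt = 0.000000/1.0 = 0.0000
ω = 0 → v = (Δx·cos θ + Δy·sin θ)/dt = -1.0000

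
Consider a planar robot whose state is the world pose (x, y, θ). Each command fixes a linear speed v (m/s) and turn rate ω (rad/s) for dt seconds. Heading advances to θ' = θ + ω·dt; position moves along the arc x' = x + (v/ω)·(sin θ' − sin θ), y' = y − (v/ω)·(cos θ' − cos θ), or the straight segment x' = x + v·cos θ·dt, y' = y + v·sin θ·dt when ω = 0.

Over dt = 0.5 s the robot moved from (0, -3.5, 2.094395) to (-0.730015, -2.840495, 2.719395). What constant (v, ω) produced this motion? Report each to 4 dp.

v = 2.0000, ω = 1.2500

Δθ = 2.719395 − 2.094395 = 0.625000
ω = Δθ/dt = 0.625000/0.5 = 1.2500
R = Δx/(sin θ' − sin θ) = 1.6000
v = R·ω = 1.6000·1.2500 = 2.0000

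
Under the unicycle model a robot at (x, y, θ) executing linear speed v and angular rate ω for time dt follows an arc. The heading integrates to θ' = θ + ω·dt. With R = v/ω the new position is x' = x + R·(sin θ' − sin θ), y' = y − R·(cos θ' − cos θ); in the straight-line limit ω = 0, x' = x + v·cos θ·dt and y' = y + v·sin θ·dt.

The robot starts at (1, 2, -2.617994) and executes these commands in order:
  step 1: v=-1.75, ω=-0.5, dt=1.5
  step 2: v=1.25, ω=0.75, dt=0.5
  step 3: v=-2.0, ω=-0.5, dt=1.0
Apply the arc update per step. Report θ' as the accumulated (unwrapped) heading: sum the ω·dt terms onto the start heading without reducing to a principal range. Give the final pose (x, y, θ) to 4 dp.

(4.8838, 2.2034, -3.4930)

step 1: θ'=-3.3680 (R=3.5000) → pose (3.5357, 2.3796, -3.3680)
step 2: θ'=-2.9930 (R=1.6667) → pose (2.9148, 2.4038, -2.9930)
step 3: θ'=-3.4930 (R=4.0000) → pose (4.8838, 2.2034, -3.4930)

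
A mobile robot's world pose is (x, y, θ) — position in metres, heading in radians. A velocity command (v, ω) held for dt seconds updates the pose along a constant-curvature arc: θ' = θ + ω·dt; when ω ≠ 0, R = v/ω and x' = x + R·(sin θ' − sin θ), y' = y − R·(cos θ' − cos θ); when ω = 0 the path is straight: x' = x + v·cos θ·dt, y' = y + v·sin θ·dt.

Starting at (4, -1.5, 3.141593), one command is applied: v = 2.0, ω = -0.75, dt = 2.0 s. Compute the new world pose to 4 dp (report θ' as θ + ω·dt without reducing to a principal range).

θ' = 3.1416 + -0.75·2.0 = 1.6416
R = v/ω = 2.0/-0.75 = -2.6667
x' = 4 + -2.6667·(sin 1.6416 − sin 3.1416) = 1.3400
y' = -1.5 − -2.6667·(cos 1.6416 − cos 3.1416) = 0.9780

(1.3400, 0.9780, 1.6416)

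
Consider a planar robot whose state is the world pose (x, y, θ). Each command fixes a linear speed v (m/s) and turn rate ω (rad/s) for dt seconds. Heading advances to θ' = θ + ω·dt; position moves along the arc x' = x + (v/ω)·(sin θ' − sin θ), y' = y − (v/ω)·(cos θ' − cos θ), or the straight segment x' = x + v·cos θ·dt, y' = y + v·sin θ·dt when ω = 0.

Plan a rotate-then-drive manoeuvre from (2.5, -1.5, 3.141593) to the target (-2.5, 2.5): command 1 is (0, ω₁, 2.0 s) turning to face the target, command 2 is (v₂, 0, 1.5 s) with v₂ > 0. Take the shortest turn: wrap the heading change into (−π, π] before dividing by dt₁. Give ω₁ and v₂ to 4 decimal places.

heading to target = atan2(2.5−-1.5, -2.5−2.5) = 2.4669
Δθ = wrap(2.4669 − 3.1416) = -0.6747; ω₁ = Δθ/dt₁ = -0.3374
distance = √((-2.5−2.5)² + (2.5−-1.5)²) = 6.4031; v₂ = distance/dt₂ = 4.2687

ω₁ = -0.3374, v₂ = 4.2687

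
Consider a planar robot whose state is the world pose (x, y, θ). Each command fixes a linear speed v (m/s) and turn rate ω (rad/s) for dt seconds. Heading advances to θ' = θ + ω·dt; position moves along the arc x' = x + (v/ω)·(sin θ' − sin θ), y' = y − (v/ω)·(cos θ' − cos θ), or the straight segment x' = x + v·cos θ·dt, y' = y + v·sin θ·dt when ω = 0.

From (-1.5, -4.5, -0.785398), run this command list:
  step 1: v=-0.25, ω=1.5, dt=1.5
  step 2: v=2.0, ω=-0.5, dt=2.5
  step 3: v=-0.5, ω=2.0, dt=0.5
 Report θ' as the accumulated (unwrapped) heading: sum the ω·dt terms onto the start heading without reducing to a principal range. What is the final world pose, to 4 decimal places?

step 1: θ'=1.4646 (R=-0.1667) → pose (-1.7836, -4.6002, 1.4646)
step 2: θ'=0.2146 (R=-4.0000) → pose (1.3421, -1.1159, 0.2146)
step 3: θ'=1.2146 (R=-0.2500) → pose (1.1610, -1.2730, 1.2146)

(1.1610, -1.2730, 1.2146)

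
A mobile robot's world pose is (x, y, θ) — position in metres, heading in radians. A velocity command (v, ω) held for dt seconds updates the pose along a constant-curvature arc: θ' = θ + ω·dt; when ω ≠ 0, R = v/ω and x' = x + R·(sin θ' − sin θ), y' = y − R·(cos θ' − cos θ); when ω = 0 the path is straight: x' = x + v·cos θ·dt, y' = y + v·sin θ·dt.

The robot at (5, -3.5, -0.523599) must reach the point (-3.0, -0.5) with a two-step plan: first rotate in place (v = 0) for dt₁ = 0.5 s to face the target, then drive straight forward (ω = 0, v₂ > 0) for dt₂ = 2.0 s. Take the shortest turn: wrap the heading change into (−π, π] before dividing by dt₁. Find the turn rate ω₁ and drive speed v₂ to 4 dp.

ω₁ = -5.9535, v₂ = 4.2720

heading to target = atan2(-0.5−-3.5, -3−5) = 2.7828
Δθ = wrap(2.7828 − -0.5236) = -2.9768; ω₁ = Δθ/dt₁ = -5.9535
distance = √((-3−5)² + (-0.5−-3.5)²) = 8.5440; v₂ = distance/dt₂ = 4.2720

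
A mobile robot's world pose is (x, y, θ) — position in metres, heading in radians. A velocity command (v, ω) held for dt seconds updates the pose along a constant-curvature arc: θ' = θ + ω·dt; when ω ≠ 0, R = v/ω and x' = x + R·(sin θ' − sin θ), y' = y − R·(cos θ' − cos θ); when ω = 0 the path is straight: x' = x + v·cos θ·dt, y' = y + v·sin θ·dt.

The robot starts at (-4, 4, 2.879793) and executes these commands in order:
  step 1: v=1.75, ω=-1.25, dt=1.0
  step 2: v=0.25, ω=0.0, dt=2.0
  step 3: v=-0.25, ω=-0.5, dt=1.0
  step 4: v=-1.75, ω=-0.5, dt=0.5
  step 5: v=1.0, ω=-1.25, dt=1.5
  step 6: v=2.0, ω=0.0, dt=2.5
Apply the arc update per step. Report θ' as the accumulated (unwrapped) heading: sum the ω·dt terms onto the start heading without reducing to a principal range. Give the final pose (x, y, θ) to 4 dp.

step 1: θ'=1.6298 (R=-1.4000) → pose (-5.0352, 5.2697, 1.6298)
step 2: θ'=1.6298 (straight) → pose (-5.0647, 5.7689, 1.6298)
step 3: θ'=1.1298 (R=0.5000) → pose (-5.1117, 5.5260, 1.1298)
step 4: θ'=0.8798 (R=3.5000) → pose (-5.5797, 4.7894, 0.8798)
step 5: θ'=-0.9952 (R=-0.8000) → pose (-4.2921, 4.7150, -0.9952)
step 6: θ'=-0.9952 (straight) → pose (-1.5704, 0.5206, -0.9952)

(-1.5704, 0.5206, -0.9952)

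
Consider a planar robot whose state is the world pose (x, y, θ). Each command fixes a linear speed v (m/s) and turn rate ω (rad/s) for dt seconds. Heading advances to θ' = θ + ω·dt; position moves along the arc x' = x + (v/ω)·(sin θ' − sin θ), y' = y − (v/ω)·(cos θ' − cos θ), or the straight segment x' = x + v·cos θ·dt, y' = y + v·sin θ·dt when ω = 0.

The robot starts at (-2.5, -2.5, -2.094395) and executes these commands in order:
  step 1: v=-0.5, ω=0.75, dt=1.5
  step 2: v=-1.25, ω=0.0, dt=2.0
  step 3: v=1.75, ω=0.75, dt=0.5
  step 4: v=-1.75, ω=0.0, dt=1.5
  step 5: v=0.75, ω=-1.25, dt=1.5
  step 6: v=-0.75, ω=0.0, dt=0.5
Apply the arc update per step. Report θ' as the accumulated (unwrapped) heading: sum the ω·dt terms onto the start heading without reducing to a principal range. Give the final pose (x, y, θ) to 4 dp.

(-5.1686, 0.3959, -2.4694)

step 1: θ'=-0.9694 (R=-0.6667) → pose (-2.5277, -1.7895, -0.9694)
step 2: θ'=-0.9694 (straight) → pose (-3.9422, 0.2719, -0.9694)
step 3: θ'=-0.5944 (R=2.3333) → pose (-3.3249, -0.3410, -0.5944)
step 4: θ'=-0.5944 (straight) → pose (-5.4997, 1.1290, -0.5944)
step 5: θ'=-2.4694 (R=-0.6000) → pose (-5.4621, 0.1624, -2.4694)
step 6: θ'=-2.4694 (straight) → pose (-5.1686, 0.3959, -2.4694)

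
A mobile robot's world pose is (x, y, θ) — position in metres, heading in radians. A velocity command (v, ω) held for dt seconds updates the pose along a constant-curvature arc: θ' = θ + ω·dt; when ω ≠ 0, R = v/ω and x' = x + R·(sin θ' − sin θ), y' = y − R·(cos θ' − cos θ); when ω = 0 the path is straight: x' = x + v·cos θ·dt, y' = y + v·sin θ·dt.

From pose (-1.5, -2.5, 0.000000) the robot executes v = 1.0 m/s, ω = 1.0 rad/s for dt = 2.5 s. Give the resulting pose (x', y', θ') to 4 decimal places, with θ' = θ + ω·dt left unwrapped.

θ' = 0.0000 + 1.0·2.5 = 2.5000
R = v/ω = 1.0/1.0 = 1.0000
x' = -1.5 + 1.0000·(sin 2.5000 − sin 0.0000) = -0.9015
y' = -2.5 − 1.0000·(cos 2.5000 − cos 0.0000) = -0.6989

(-0.9015, -0.6989, 2.5000)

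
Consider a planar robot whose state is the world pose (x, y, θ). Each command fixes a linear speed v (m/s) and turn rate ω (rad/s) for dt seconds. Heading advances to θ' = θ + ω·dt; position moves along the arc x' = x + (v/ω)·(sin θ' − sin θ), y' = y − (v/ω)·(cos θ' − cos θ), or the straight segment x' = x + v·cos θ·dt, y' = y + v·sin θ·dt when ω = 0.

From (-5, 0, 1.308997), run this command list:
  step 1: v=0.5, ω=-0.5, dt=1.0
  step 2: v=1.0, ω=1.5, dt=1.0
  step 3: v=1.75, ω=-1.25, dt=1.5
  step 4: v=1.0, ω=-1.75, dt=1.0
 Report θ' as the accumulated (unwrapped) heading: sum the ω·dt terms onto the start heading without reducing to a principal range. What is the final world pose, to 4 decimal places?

(-3.5068, 3.1781, -1.3160)

step 1: θ'=0.8090 (R=-1.0000) → pose (-4.7577, 0.4314, 0.8090)
step 2: θ'=2.3090 (R=0.6667) → pose (-4.7469, 1.3402, 2.3090)
step 3: θ'=0.4340 (R=-1.4000) → pose (-4.3001, 3.5525, 0.4340)
step 4: θ'=-1.3160 (R=-0.5714) → pose (-3.5068, 3.1781, -1.3160)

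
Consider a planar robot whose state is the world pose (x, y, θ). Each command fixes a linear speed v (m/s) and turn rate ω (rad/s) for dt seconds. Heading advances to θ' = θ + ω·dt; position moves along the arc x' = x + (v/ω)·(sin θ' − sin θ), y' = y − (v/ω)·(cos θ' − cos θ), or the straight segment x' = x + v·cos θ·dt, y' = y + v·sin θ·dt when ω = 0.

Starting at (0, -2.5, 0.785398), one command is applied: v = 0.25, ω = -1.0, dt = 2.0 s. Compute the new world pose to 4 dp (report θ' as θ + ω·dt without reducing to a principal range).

θ' = 0.7854 + -1.0·2.0 = -1.2146
R = v/ω = 0.25/-1.0 = -0.2500
x' = 0 + -0.2500·(sin -1.2146 − sin 0.7854) = 0.4111
y' = -2.5 − -0.2500·(cos -1.2146 − cos 0.7854) = -2.5896

(0.4111, -2.5896, -1.2146)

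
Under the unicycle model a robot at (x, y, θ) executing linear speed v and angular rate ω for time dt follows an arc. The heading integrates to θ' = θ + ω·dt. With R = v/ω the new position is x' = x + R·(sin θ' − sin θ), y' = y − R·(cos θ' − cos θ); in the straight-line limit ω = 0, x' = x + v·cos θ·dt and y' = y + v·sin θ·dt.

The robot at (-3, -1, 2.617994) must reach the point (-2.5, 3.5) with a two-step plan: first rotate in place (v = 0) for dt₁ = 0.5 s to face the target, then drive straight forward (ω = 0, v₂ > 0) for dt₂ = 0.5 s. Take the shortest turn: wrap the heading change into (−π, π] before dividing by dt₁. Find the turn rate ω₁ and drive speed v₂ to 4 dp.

heading to target = atan2(3.5−-1, -2.5−-3) = 1.4601
Δθ = wrap(1.4601 − 2.6180) = -1.1579; ω₁ = Δθ/dt₁ = -2.3157
distance = √((-2.5−-3)² + (3.5−-1)²) = 4.5277; v₂ = distance/dt₂ = 9.0554

ω₁ = -2.3157, v₂ = 9.0554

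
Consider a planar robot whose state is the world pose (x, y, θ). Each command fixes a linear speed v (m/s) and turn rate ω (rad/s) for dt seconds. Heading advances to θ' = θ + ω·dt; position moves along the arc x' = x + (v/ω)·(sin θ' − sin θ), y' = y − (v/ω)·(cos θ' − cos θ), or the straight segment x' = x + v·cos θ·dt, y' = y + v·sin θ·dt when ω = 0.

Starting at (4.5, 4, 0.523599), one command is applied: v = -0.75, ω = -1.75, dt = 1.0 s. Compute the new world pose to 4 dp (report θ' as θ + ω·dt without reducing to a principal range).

(3.8823, 4.2265, -1.2264)

θ' = 0.5236 + -1.75·1.0 = -1.2264
R = v/ω = -0.75/-1.75 = 0.4286
x' = 4.5 + 0.4286·(sin -1.2264 − sin 0.5236) = 3.8823
y' = 4 − 0.4286·(cos -1.2264 − cos 0.5236) = 4.2265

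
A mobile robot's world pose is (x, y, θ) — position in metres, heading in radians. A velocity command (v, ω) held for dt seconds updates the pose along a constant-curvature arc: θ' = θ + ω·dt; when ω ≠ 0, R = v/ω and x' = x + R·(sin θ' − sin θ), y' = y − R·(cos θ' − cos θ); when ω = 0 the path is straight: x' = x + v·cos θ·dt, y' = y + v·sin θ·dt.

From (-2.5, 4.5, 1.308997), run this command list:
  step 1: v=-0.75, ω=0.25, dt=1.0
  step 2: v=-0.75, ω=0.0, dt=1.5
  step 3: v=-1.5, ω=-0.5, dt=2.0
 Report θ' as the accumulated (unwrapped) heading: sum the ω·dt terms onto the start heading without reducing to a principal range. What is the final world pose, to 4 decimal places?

step 1: θ'=1.5590 (R=-3.0000) → pose (-2.6020, 3.7589, 1.5590)
step 2: θ'=1.5590 (straight) → pose (-2.6153, 2.6340, 1.5590)
step 3: θ'=0.5590 (R=3.0000) → pose (-4.0241, 0.1261, 0.5590)

(-4.0241, 0.1261, 0.5590)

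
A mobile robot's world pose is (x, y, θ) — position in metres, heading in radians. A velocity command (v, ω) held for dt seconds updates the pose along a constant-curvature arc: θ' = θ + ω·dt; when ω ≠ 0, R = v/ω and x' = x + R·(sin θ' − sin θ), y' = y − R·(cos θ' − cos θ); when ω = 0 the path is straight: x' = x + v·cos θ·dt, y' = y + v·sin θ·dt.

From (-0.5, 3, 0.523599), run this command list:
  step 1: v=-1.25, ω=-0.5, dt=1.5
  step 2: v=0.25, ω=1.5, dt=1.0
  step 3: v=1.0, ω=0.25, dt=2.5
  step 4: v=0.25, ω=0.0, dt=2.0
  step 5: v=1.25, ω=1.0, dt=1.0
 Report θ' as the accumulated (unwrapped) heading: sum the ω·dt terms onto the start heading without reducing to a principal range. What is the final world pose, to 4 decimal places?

(-3.1957, 6.5859, 2.8986)

step 1: θ'=-0.2264 (R=2.5000) → pose (-2.3112, 2.7289, -0.2264)
step 2: θ'=1.2736 (R=0.1667) → pose (-2.1144, 2.8425, 1.2736)
step 3: θ'=1.8986 (R=4.0000) → pose (-2.1520, 5.3017, 1.8986)
step 4: θ'=1.8986 (straight) → pose (-2.3130, 5.7751, 1.8986)
step 5: θ'=2.8986 (R=1.2500) → pose (-3.1957, 6.5859, 2.8986)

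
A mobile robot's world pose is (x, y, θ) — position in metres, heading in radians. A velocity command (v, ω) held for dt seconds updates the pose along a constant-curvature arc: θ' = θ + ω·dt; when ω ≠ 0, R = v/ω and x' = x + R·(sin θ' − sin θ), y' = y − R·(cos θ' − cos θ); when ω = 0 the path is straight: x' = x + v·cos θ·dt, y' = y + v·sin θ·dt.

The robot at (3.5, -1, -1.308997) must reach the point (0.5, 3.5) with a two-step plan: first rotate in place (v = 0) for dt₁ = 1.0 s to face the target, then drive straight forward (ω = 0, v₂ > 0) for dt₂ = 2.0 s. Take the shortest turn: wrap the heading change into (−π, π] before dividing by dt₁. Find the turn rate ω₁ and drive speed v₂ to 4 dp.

ω₁ = -2.8154, v₂ = 2.7042

heading to target = atan2(3.5−-1, 0.5−3.5) = 2.1588
Δθ = wrap(2.1588 − -1.3090) = -2.8154; ω₁ = Δθ/dt₁ = -2.8154
distance = √((0.5−3.5)² + (3.5−-1)²) = 5.4083; v₂ = distance/dt₂ = 2.7042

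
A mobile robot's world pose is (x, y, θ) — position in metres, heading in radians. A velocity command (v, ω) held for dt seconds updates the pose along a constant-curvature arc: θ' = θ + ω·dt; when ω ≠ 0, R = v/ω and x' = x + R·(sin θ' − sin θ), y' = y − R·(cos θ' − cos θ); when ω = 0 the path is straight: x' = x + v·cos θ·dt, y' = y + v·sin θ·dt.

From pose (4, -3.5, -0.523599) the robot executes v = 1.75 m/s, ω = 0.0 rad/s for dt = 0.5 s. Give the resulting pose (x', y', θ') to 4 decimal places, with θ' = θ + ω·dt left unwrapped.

(4.7578, -3.9375, -0.5236)

θ' = -0.5236 + 0.0·0.5 = -0.5236
ω = 0 → straight: x' = 4 + 1.75·cos(-0.5236)·0.5 = 4.7578
y' = -3.5 + 1.75·sin(-0.5236)·0.5 = -3.9375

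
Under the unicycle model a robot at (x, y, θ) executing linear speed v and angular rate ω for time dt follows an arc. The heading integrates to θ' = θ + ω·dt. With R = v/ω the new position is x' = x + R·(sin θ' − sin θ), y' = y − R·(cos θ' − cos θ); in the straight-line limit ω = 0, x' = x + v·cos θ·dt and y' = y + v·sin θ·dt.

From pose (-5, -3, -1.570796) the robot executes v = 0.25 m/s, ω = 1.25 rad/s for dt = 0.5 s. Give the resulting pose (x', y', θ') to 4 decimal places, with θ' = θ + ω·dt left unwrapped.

(-4.9622, -3.1170, -0.9458)

θ' = -1.5708 + 1.25·0.5 = -0.9458
R = v/ω = 0.25/1.25 = 0.2000
x' = -5 + 0.2000·(sin -0.9458 − sin -1.5708) = -4.9622
y' = -3 − 0.2000·(cos -0.9458 − cos -1.5708) = -3.1170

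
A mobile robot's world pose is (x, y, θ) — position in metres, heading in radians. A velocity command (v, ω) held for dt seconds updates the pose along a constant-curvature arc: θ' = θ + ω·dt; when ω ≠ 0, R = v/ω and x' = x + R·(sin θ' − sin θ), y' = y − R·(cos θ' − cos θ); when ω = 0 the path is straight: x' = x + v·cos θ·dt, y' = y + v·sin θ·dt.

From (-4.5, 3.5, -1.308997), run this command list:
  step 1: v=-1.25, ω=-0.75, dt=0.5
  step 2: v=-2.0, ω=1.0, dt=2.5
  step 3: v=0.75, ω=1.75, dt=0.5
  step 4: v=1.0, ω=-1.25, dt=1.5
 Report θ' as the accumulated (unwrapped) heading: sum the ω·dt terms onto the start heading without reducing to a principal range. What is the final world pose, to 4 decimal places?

step 1: θ'=-1.6840 (R=1.6667) → pose (-4.5461, 4.1196, -1.6840)
step 2: θ'=0.8160 (R=-2.0000) → pose (-7.9901, 5.7158, 0.8160)
step 3: θ'=1.6910 (R=0.4286) → pose (-7.8768, 6.0608, 1.6910)
step 4: θ'=-0.1840 (R=-0.8000) → pose (-6.9363, 6.9433, -0.1840)

(-6.9363, 6.9433, -0.1840)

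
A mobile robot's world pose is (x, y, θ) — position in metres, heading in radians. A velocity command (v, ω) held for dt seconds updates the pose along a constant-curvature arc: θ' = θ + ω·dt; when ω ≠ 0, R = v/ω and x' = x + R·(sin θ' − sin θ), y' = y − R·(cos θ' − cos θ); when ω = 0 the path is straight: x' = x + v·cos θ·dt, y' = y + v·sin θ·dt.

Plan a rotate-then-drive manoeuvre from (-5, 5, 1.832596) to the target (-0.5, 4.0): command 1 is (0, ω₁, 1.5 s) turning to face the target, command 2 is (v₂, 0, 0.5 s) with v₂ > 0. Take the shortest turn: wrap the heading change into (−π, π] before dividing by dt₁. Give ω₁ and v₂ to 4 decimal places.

heading to target = atan2(4−5, -0.5−-5) = -0.2187
Δθ = wrap(-0.2187 − 1.8326) = -2.0513; ω₁ = Δθ/dt₁ = -1.3675
distance = √((-0.5−-5)² + (4−5)²) = 4.6098; v₂ = distance/dt₂ = 9.2195

ω₁ = -1.3675, v₂ = 9.2195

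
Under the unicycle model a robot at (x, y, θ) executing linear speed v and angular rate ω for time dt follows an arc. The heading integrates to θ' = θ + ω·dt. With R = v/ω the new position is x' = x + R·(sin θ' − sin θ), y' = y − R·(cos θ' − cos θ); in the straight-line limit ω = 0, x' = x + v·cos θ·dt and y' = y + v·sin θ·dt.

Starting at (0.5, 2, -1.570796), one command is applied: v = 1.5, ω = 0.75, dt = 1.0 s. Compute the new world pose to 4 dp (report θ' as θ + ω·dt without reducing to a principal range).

(1.0366, 0.6367, -0.8208)

θ' = -1.5708 + 0.75·1.0 = -0.8208
R = v/ω = 1.5/0.75 = 2.0000
x' = 0.5 + 2.0000·(sin -0.8208 − sin -1.5708) = 1.0366
y' = 2 − 2.0000·(cos -0.8208 − cos -1.5708) = 0.6367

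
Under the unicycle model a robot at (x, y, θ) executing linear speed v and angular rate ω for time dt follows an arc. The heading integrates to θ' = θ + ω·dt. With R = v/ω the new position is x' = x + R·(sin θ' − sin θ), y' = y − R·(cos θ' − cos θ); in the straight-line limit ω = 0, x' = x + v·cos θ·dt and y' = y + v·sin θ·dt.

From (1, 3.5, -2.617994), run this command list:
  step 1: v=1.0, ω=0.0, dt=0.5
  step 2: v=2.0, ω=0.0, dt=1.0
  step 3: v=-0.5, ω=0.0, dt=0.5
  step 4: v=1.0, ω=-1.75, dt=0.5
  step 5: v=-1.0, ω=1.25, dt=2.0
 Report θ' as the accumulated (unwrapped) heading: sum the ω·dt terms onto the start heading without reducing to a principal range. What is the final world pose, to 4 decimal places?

step 1: θ'=-2.6180 (straight) → pose (0.5670, 3.2500, -2.6180)
step 2: θ'=-2.6180 (straight) → pose (-1.1651, 2.2500, -2.6180)
step 3: θ'=-2.6180 (straight) → pose (-0.9486, 2.3750, -2.6180)
step 4: θ'=-3.4930 (R=-0.5714) → pose (-1.4310, 2.3334, -3.4930)
step 5: θ'=-0.9930 (R=-0.8000) → pose (-0.4855, 3.5214, -0.9930)

(-0.4855, 3.5214, -0.9930)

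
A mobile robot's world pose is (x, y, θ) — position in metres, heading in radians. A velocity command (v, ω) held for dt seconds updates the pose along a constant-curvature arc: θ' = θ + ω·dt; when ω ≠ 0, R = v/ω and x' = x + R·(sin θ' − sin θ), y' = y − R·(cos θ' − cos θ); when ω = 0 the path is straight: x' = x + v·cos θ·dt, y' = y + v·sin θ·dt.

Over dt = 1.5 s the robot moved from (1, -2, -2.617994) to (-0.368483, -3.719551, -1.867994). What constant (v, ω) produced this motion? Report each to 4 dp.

Δθ = -1.867994 − -2.617994 = 0.750000
ω = Δθ/dt = 0.750000/1.5 = 0.5000
R = −Δy/(cos θ' − cos θ) = 3.0000
v = R·ω = 3.0000·0.5000 = 1.5000

v = 1.5000, ω = 0.5000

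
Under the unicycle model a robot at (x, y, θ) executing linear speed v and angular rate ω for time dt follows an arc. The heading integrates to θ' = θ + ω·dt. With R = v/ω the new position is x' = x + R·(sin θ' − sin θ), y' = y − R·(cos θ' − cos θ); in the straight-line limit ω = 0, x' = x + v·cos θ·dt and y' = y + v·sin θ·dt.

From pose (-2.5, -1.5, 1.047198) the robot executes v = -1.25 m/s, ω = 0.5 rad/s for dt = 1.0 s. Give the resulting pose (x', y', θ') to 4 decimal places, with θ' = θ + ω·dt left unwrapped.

θ' = 1.0472 + 0.5·1.0 = 1.5472
R = v/ω = -1.25/0.5 = -2.5000
x' = -2.5 + -2.5000·(sin 1.5472 − sin 1.0472) = -2.8342
y' = -1.5 − -2.5000·(cos 1.5472 − cos 1.0472) = -2.6910

(-2.8342, -2.6910, 1.5472)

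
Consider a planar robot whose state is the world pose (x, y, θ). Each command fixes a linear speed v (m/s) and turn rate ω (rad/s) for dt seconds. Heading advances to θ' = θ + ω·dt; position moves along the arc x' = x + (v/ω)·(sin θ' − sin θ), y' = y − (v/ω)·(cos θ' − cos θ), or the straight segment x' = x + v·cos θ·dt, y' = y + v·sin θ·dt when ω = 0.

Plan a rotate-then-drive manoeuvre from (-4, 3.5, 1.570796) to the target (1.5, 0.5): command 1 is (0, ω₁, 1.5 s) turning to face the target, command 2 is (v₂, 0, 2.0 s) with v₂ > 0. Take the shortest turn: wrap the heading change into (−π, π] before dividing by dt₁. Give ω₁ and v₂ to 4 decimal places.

heading to target = atan2(0.5−3.5, 1.5−-4) = -0.4993
Δθ = wrap(-0.4993 − 1.5708) = -2.0701; ω₁ = Δθ/dt₁ = -1.3801
distance = √((1.5−-4)² + (0.5−3.5)²) = 6.2650; v₂ = distance/dt₂ = 3.1325

ω₁ = -1.3801, v₂ = 3.1325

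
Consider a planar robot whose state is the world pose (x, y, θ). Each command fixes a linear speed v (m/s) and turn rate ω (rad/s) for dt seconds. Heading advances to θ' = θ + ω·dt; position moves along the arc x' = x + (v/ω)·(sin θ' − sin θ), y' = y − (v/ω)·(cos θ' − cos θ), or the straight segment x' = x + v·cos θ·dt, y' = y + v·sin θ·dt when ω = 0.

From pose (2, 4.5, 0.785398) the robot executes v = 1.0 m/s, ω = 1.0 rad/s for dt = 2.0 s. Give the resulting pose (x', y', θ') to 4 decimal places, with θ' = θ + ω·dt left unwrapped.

(1.6416, 6.1443, 2.7854)

θ' = 0.7854 + 1.0·2.0 = 2.7854
R = v/ω = 1.0/1.0 = 1.0000
x' = 2 + 1.0000·(sin 2.7854 − sin 0.7854) = 1.6416
y' = 4.5 − 1.0000·(cos 2.7854 − cos 0.7854) = 6.1443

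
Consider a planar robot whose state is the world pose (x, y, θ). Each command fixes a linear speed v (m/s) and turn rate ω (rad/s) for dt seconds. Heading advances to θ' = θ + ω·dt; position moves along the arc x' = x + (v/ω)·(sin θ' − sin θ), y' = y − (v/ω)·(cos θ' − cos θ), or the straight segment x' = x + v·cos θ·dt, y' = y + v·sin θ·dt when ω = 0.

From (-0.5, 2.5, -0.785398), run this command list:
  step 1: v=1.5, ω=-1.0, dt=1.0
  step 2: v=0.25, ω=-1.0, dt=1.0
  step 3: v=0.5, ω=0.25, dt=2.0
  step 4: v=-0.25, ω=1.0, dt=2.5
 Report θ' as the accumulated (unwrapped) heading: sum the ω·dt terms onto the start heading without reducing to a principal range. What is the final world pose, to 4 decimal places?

step 1: θ'=-1.7854 (R=-1.5000) → pose (-0.0951, 1.1199, -1.7854)
step 2: θ'=-2.7854 (R=-0.2500) → pose (-0.2522, 0.9388, -2.7854)
step 3: θ'=-2.2854 (R=2.0000) → pose (-1.0654, 0.3750, -2.2854)
step 4: θ'=0.2146 (R=-0.2500) → pose (-1.3075, 0.7831, 0.2146)

(-1.3075, 0.7831, 0.2146)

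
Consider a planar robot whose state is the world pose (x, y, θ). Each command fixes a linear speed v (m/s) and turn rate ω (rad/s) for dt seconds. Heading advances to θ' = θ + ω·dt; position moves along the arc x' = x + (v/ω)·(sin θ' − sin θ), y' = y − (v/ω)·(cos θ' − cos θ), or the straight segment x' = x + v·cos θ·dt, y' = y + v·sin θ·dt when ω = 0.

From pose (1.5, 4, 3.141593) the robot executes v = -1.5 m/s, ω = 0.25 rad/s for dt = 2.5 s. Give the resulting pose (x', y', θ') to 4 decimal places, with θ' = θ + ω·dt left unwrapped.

θ' = 3.1416 + 0.25·2.5 = 3.7666
R = v/ω = -1.5/0.25 = -6.0000
x' = 1.5 + -6.0000·(sin 3.7666 − sin 3.1416) = 5.0106
y' = 4 − -6.0000·(cos 3.7666 − cos 3.1416) = 5.1342

(5.0106, 5.1342, 3.7666)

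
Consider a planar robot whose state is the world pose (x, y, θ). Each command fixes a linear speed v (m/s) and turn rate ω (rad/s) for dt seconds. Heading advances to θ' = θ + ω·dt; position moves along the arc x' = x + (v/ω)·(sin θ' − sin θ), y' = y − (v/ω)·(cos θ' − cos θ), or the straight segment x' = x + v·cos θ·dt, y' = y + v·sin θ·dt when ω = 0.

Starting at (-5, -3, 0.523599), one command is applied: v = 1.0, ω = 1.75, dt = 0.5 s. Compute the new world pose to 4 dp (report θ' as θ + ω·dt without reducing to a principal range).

(-4.7227, -2.6030, 1.3986)

θ' = 0.5236 + 1.75·0.5 = 1.3986
R = v/ω = 1.0/1.75 = 0.5714
x' = -5 + 0.5714·(sin 1.3986 − sin 0.5236) = -4.7227
y' = -3 − 0.5714·(cos 1.3986 − cos 0.5236) = -2.6030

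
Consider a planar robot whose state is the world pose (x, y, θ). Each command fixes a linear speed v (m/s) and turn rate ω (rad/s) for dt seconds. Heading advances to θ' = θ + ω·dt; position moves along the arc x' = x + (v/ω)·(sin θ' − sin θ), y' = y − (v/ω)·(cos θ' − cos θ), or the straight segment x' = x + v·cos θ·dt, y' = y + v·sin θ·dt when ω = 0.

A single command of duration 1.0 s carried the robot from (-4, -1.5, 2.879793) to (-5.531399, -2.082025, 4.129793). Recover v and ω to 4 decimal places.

Δθ = 4.129793 − 2.879793 = 1.250000
ω = Δθ/dt = 1.250000/1.0 = 1.2500
R = Δx/(sin θ' − sin θ) = 1.4000
v = R·ω = 1.4000·1.2500 = 1.7500

v = 1.7500, ω = 1.2500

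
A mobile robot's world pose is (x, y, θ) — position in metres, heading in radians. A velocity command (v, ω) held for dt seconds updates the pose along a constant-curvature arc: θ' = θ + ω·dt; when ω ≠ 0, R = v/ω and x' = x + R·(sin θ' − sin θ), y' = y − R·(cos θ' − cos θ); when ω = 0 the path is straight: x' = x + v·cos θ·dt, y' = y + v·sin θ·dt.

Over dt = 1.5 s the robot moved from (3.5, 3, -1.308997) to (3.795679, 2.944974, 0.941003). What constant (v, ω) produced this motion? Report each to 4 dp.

Δθ = 0.941003 − -1.308997 = 2.250000
ω = Δθ/dt = 2.250000/1.5 = 1.5000
R = Δx/(sin θ' − sin θ) = 0.1667
v = R·ω = 0.1667·1.5000 = 0.2500

v = 0.2500, ω = 1.5000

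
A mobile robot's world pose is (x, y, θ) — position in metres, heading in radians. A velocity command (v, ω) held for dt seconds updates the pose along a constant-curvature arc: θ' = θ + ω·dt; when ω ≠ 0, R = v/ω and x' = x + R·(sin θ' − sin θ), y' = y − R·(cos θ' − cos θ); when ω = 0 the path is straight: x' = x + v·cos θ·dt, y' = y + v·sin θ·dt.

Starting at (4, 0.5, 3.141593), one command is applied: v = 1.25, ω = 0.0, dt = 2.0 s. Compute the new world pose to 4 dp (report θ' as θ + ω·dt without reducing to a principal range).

θ' = 3.1416 + 0.0·2.0 = 3.1416
ω = 0 → straight: x' = 4 + 1.25·cos(3.1416)·2.0 = 1.5000
y' = 0.5 + 1.25·sin(3.1416)·2.0 = 0.5000

(1.5000, 0.5000, 3.1416)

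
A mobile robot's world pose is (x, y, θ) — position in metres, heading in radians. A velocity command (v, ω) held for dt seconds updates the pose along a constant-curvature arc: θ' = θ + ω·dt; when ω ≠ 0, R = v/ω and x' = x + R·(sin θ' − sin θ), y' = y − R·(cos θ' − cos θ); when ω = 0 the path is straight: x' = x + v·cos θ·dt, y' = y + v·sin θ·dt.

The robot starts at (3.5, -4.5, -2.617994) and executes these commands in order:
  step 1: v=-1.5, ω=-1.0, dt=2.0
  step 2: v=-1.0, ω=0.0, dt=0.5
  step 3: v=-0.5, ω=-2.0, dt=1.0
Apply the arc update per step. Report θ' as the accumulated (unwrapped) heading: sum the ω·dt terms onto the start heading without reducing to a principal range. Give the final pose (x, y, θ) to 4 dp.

(5.4594, -6.4151, -6.6180)

step 1: θ'=-4.6180 (R=1.5000) → pose (5.7433, -5.6577, -4.6180)
step 2: θ'=-4.6180 (straight) → pose (5.7904, -6.1554, -4.6180)
step 3: θ'=-6.6180 (R=0.2500) → pose (5.4594, -6.4151, -6.6180)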